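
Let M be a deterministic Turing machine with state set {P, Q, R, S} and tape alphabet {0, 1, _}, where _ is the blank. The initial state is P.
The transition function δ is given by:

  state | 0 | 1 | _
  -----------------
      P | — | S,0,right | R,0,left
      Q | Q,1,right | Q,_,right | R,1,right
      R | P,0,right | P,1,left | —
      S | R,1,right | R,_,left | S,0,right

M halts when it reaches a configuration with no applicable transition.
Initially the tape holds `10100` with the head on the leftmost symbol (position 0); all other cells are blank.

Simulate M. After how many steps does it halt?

8

state=P head=0 tape=[1]0100   (P,1)→(S,0,right)
state=S head=1 tape=0[0]100   (S,0)→(R,1,right)
state=R head=2 tape=01[1]00   (R,1)→(P,1,left)
state=P head=1 tape=0[1]100   (P,1)→(S,0,right)
state=S head=2 tape=00[1]00   (S,1)→(R,_,left)
state=R head=1 tape=0[0]_00   (R,0)→(P,0,right)
state=P head=2 tape=00[_]00   (P,_)→(R,0,left)
state=R head=1 tape=0[0]000   (R,0)→(P,0,right)
state=P head=2 tape=00[0]00
M halts after 8 transitions.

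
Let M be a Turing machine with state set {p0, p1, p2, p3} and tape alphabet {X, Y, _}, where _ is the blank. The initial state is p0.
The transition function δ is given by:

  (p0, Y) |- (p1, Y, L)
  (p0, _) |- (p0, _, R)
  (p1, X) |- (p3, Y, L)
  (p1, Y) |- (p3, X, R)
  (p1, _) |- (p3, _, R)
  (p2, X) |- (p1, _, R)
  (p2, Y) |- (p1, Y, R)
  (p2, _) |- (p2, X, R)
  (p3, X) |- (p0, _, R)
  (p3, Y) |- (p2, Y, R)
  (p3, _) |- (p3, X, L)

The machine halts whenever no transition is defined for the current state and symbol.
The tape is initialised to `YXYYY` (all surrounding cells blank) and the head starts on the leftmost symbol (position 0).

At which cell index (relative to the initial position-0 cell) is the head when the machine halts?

7

p0 | _[Y]XYYY___   read Y → write Y, move L, go to p1
p1 | [_]YXYYY___   read _ → write _, move R, go to p3
p3 | _[Y]XYYY___   read Y → write Y, move R, go to p2
p2 | _Y[X]YYY___   read X → write _, move R, go to p1
p1 | _Y_[Y]YY___   read Y → write X, move R, go to p3
p3 | _Y_X[Y]Y___   read Y → write Y, move R, go to p2
p2 | _Y_XY[Y]___   read Y → write Y, move R, go to p1
p1 | _Y_XYY[_]__   read _ → write _, move R, go to p3
p3 | _Y_XYY_[_]_   read _ → write X, move L, go to p3
p3 | _Y_XYY[_]X_   read _ → write X, move L, go to p3
p3 | _Y_XY[Y]XX_   read Y → write Y, move R, go to p2
p2 | _Y_XYY[X]X_   read X → write _, move R, go to p1
p1 | _Y_XYY_[X]_   read X → write Y, move L, go to p3
p3 | _Y_XYY[_]Y_   read _ → write X, move L, go to p3
p3 | _Y_XY[Y]XY_   read Y → write Y, move R, go to p2
p2 | _Y_XYY[X]Y_   read X → write _, move R, go to p1
p1 | _Y_XYY_[Y]_   read Y → write X, move R, go to p3
p3 | _Y_XYY_X[_]   read _ → write X, move L, go to p3
p3 | _Y_XYY_[X]X   read X → write _, move R, go to p0
p0 | _Y_XYY__[X]
At halt the head is at cell 7.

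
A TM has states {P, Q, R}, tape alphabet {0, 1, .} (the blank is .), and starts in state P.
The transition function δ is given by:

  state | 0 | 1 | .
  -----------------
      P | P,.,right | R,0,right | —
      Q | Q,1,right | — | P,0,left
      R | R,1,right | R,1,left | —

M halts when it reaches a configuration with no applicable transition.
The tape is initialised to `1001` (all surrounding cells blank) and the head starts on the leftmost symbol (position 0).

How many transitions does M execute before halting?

state=P head=0 tape=.[1]001   (P,1)→(R,0,right)
state=R head=1 tape=.0[0]01   (R,0)→(R,1,right)
state=R head=2 tape=.01[0]1   (R,0)→(R,1,right)
state=R head=3 tape=.011[1]   (R,1)→(R,1,left)
state=R head=2 tape=.01[1]1   (R,1)→(R,1,left)
state=R head=1 tape=.0[1]11   (R,1)→(R,1,left)
state=R head=0 tape=.[0]111   (R,0)→(R,1,right)
state=R head=1 tape=.1[1]11   (R,1)→(R,1,left)
state=R head=0 tape=.[1]111   (R,1)→(R,1,left)
state=R head=-1 tape=[.]1111
M halts after 9 transitions.

9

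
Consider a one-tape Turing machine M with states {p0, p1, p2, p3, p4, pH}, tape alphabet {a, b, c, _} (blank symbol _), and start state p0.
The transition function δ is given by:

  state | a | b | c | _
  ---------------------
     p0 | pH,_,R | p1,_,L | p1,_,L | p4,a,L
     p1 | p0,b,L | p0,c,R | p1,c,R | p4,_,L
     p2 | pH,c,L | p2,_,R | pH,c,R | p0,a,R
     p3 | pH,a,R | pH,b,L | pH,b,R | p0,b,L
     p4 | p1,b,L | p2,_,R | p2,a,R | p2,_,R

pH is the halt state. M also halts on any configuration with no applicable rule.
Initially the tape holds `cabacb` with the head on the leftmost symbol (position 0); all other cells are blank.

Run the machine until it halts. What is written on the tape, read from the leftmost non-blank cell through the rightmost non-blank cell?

cb_aabacb

state=p0 head=0 tape=____[c]abacb   (p0,c)→(p1,_,L)
state=p1 head=-1 tape=___[_]_abacb   (p1,_)→(p4,_,L)
state=p4 head=-2 tape=__[_]__abacb   (p4,_)→(p2,_,R)
state=p2 head=-1 tape=___[_]_abacb   (p2,_)→(p0,a,R)
state=p0 head=0 tape=___a[_]abacb   (p0,_)→(p4,a,L)
state=p4 head=-1 tape=___[a]aabacb   (p4,a)→(p1,b,L)
state=p1 head=-2 tape=__[_]baabacb   (p1,_)→(p4,_,L)
state=p4 head=-3 tape=_[_]_baabacb   (p4,_)→(p2,_,R)
state=p2 head=-2 tape=__[_]baabacb   (p2,_)→(p0,a,R)
state=p0 head=-1 tape=__a[b]aabacb   (p0,b)→(p1,_,L)
state=p1 head=-2 tape=__[a]_aabacb   (p1,a)→(p0,b,L)
state=p0 head=-3 tape=_[_]b_aabacb   (p0,_)→(p4,a,L)
state=p4 head=-4 tape=[_]ab_aabacb   (p4,_)→(p2,_,R)
state=p2 head=-3 tape=_[a]b_aabacb   (p2,a)→(pH,c,L)
state=pH head=-4 tape=[_]cb_aabacb
The non-blank tape span at halt is cb_aabacb.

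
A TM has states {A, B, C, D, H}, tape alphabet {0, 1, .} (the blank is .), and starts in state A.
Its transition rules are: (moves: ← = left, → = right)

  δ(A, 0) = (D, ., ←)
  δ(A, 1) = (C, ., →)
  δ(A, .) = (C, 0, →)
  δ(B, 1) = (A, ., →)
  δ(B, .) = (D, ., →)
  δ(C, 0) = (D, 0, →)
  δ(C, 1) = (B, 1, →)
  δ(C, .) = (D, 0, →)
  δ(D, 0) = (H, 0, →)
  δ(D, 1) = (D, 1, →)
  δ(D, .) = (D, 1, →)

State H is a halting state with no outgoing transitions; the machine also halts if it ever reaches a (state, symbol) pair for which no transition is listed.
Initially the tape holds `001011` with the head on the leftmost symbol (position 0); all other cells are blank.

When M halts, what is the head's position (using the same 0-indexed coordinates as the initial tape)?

2

A | .[0]01011   read 0 → write ., move ←, go to D
D | [.].01011   read . → write 1, move →, go to D
D | 1[.]01011   read . → write 1, move →, go to D
D | 11[0]1011   read 0 → write 0, move →, go to H
H | 110[1]011
At halt the head is at cell 2.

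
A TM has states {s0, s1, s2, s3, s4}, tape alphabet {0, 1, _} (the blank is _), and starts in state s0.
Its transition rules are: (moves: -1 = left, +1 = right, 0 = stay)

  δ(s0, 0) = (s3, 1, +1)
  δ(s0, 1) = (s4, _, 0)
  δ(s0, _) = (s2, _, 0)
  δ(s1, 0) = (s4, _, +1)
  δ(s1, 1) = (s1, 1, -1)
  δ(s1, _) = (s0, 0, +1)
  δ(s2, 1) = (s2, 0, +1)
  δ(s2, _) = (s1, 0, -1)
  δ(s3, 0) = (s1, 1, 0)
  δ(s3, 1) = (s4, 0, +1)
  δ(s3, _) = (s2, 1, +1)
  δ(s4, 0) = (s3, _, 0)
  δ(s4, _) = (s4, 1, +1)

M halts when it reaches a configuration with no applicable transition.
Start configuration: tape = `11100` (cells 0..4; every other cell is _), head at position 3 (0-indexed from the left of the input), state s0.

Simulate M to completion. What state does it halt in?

state=s0 head=3 tape=_111[0]0   (s0,0)→(s3,1,+1)
state=s3 head=4 tape=_1111[0]   (s3,0)→(s1,1,0)
state=s1 head=4 tape=_1111[1]   (s1,1)→(s1,1,-1)
state=s1 head=3 tape=_111[1]1   (s1,1)→(s1,1,-1)
state=s1 head=2 tape=_11[1]11   (s1,1)→(s1,1,-1)
state=s1 head=1 tape=_1[1]111   (s1,1)→(s1,1,-1)
state=s1 head=0 tape=_[1]1111   (s1,1)→(s1,1,-1)
state=s1 head=-1 tape=[_]11111   (s1,_)→(s0,0,+1)
state=s0 head=0 tape=0[1]1111   (s0,1)→(s4,_,0)
state=s4 head=0 tape=0[_]1111   (s4,_)→(s4,1,+1)
state=s4 head=1 tape=01[1]111
No transition is defined for (s4, 1); M halts in state s4.

s4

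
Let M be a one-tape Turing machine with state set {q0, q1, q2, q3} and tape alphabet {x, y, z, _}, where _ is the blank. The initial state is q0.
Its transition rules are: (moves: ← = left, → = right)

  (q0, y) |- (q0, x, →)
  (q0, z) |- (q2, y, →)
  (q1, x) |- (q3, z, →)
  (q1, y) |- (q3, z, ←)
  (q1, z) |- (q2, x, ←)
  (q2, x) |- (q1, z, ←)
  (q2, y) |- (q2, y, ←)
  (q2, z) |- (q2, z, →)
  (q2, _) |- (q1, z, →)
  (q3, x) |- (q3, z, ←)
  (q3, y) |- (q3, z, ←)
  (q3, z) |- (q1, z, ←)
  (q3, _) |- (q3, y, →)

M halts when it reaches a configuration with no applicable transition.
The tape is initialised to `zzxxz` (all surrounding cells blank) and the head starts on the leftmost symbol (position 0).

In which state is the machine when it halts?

q1

state=q0 head=0 tape=__[z]zxxz   (q0,z)→(q2,y,→)
state=q2 head=1 tape=__y[z]xxz   (q2,z)→(q2,z,→)
state=q2 head=2 tape=__yz[x]xz   (q2,x)→(q1,z,←)
state=q1 head=1 tape=__y[z]zxz   (q1,z)→(q2,x,←)
state=q2 head=0 tape=__[y]xzxz   (q2,y)→(q2,y,←)
state=q2 head=-1 tape=_[_]yxzxz   (q2,_)→(q1,z,→)
state=q1 head=0 tape=_z[y]xzxz   (q1,y)→(q3,z,←)
state=q3 head=-1 tape=_[z]zxzxz   (q3,z)→(q1,z,←)
state=q1 head=-2 tape=[_]zzxzxz
No transition is defined for (q1, _); M halts in state q1.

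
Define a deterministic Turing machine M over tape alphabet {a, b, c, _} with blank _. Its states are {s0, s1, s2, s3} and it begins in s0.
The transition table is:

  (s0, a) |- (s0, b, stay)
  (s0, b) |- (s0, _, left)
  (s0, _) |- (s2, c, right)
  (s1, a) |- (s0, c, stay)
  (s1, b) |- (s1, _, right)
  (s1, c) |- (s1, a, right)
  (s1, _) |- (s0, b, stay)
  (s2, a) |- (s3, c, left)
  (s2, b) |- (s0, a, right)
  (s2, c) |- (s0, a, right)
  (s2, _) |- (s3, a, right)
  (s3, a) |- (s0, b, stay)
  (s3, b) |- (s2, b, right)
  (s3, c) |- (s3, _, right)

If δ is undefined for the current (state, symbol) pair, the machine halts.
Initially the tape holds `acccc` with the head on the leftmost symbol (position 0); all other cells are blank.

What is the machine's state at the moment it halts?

s3

s0 | _[a]cccc_   read a → write b, move stay, go to s0
s0 | _[b]cccc_   read b → write _, move left, go to s0
s0 | [_]_cccc_   read _ → write c, move right, go to s2
s2 | c[_]cccc_   read _ → write a, move right, go to s3
s3 | ca[c]ccc_   read c → write _, move right, go to s3
s3 | ca_[c]cc_   read c → write _, move right, go to s3
s3 | ca__[c]c_   read c → write _, move right, go to s3
s3 | ca___[c]_   read c → write _, move right, go to s3
s3 | ca____[_]
No transition is defined for (s3, _); M halts in state s3.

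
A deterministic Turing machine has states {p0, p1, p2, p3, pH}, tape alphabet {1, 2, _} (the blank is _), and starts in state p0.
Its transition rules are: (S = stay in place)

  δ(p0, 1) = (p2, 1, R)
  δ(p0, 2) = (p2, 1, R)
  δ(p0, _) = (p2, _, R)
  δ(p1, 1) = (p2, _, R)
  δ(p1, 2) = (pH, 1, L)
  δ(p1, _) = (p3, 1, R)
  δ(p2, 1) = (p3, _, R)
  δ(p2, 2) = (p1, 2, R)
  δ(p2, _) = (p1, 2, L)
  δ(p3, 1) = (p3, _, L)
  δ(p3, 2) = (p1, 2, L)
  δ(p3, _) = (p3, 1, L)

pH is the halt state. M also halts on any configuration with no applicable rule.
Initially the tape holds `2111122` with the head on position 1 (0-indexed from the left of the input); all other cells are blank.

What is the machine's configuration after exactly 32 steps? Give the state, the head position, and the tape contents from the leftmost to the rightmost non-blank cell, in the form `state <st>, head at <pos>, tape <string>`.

p0 | _2[1]11122   read 1 → write 1, move R, go to p2
p2 | _21[1]1122   read 1 → write _, move R, go to p3
p3 | _21_[1]122   read 1 → write _, move L, go to p3
p3 | _21[_]_122   read _ → write 1, move L, go to p3
p3 | _2[1]1_122   read 1 → write _, move L, go to p3
p3 | _[2]_1_122   read 2 → write 2, move L, go to p1
p1 | [_]2_1_122   read _ → write 1, move R, go to p3
p3 | 1[2]_1_122   read 2 → write 2, move L, go to p1
p1 | [1]2_1_122   read 1 → write _, move R, go to p2
p2 | _[2]_1_122   read 2 → write 2, move R, go to p1
p1 | _2[_]1_122   read _ → write 1, move R, go to p3
p3 | _21[1]_122   read 1 → write _, move L, go to p3
p3 | _2[1]__122   read 1 → write _, move L, go to p3
p3 | _[2]___122   read 2 → write 2, move L, go to p1
p1 | [_]2___122   read _ → write 1, move R, go to p3
p3 | 1[2]___122   read 2 → write 2, move L, go to p1
p1 | [1]2___122   read 1 → write _, move R, go to p2
p2 | _[2]___122   read 2 → write 2, move R, go to p1
p1 | _2[_]__122   read _ → write 1, move R, go to p3
p3 | _21[_]_122   read _ → write 1, move L, go to p3
p3 | _2[1]1_122   read 1 → write _, move L, go to p3
p3 | _[2]_1_122   read 2 → write 2, move L, go to p1
p1 | [_]2_1_122   read _ → write 1, move R, go to p3
p3 | 1[2]_1_122   read 2 → write 2, move L, go to p1
p1 | [1]2_1_122   read 1 → write _, move R, go to p2
p2 | _[2]_1_122   read 2 → write 2, move R, go to p1
p1 | _2[_]1_122   read _ → write 1, move R, go to p3
p3 | _21[1]_122   read 1 → write _, move L, go to p3
p3 | _2[1]__122   read 1 → write _, move L, go to p3
p3 | _[2]___122   read 2 → write 2, move L, go to p1
p1 | [_]2___122   read _ → write 1, move R, go to p3
p3 | 1[2]___122   read 2 → write 2, move L, go to p1
p1 | [1]2___122
After 32 steps: state p1, head at -1, tape 12___122.

state p1, head at -1, tape 12___122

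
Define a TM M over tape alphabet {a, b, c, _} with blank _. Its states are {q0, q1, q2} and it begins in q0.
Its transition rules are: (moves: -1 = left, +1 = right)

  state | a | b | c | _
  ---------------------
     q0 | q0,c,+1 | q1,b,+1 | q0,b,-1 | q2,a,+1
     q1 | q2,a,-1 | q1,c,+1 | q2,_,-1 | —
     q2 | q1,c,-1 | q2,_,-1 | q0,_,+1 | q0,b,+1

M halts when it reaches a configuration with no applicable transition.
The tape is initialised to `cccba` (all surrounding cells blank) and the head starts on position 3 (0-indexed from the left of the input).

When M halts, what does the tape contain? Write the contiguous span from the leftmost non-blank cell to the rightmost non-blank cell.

ccbcc

q0 | ccc[b]a_   read b → write b, move +1, go to q1
q1 | cccb[a]_   read a → write a, move -1, go to q2
q2 | ccc[b]a_   read b → write _, move -1, go to q2
q2 | cc[c]_a_   read c → write _, move +1, go to q0
q0 | cc_[_]a_   read _ → write a, move +1, go to q2
q2 | cc_a[a]_   read a → write c, move -1, go to q1
q1 | cc_[a]c_   read a → write a, move -1, go to q2
q2 | cc[_]ac_   read _ → write b, move +1, go to q0
q0 | ccb[a]c_   read a → write c, move +1, go to q0
q0 | ccbc[c]_   read c → write b, move -1, go to q0
q0 | ccb[c]b_   read c → write b, move -1, go to q0
q0 | cc[b]bb_   read b → write b, move +1, go to q1
q1 | ccb[b]b_   read b → write c, move +1, go to q1
q1 | ccbc[b]_   read b → write c, move +1, go to q1
q1 | ccbcc[_]
The non-blank tape span at halt is ccbcc.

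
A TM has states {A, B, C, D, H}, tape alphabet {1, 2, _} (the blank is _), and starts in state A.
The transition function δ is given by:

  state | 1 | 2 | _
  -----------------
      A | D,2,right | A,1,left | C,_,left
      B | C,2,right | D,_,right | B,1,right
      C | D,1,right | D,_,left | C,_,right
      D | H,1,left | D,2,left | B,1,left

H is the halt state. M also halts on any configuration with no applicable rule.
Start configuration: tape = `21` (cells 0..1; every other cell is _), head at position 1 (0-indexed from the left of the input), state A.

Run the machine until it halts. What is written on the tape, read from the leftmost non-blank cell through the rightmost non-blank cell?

2_1

state=A head=1 tape=2[1]_   (A,1)→(D,2,right)
state=D head=2 tape=22[_]   (D,_)→(B,1,left)
state=B head=1 tape=2[2]1   (B,2)→(D,_,right)
state=D head=2 tape=2_[1]   (D,1)→(H,1,left)
state=H head=1 tape=2[_]1
The non-blank tape span at halt is 2_1.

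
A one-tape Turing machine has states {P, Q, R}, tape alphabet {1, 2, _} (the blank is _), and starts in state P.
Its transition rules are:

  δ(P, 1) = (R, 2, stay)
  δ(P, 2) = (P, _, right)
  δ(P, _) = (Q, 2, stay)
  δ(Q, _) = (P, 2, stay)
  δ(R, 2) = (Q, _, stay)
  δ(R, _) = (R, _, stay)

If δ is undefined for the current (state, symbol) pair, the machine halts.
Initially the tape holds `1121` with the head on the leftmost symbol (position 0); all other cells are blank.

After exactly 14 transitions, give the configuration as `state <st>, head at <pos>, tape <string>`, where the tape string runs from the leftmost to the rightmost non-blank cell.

state Q, head at 4, tape 2

state=P head=0 tape=[1]121_   (P,1)→(R,2,stay)
state=R head=0 tape=[2]121_   (R,2)→(Q,_,stay)
state=Q head=0 tape=[_]121_   (Q,_)→(P,2,stay)
state=P head=0 tape=[2]121_   (P,2)→(P,_,right)
state=P head=1 tape=_[1]21_   (P,1)→(R,2,stay)
state=R head=1 tape=_[2]21_   (R,2)→(Q,_,stay)
state=Q head=1 tape=_[_]21_   (Q,_)→(P,2,stay)
state=P head=1 tape=_[2]21_   (P,2)→(P,_,right)
state=P head=2 tape=__[2]1_   (P,2)→(P,_,right)
state=P head=3 tape=___[1]_   (P,1)→(R,2,stay)
state=R head=3 tape=___[2]_   (R,2)→(Q,_,stay)
state=Q head=3 tape=___[_]_   (Q,_)→(P,2,stay)
state=P head=3 tape=___[2]_   (P,2)→(P,_,right)
state=P head=4 tape=____[_]   (P,_)→(Q,2,stay)
state=Q head=4 tape=____[2]
After 14 steps: state Q, head at 4, tape 2.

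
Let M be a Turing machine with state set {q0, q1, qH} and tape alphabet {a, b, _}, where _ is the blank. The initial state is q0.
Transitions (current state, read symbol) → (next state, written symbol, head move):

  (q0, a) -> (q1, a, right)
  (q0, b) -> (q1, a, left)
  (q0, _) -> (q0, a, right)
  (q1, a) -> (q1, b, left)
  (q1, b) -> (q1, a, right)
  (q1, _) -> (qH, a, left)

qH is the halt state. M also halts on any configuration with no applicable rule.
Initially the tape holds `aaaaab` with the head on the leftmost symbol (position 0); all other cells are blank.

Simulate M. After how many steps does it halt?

4

state=q0 head=0 tape=__[a]aaaab   (q0,a)→(q1,a,right)
state=q1 head=1 tape=__a[a]aaab   (q1,a)→(q1,b,left)
state=q1 head=0 tape=__[a]baaab   (q1,a)→(q1,b,left)
state=q1 head=-1 tape=_[_]bbaaab   (q1,_)→(qH,a,left)
state=qH head=-2 tape=[_]abbaaab
M halts after 4 transitions.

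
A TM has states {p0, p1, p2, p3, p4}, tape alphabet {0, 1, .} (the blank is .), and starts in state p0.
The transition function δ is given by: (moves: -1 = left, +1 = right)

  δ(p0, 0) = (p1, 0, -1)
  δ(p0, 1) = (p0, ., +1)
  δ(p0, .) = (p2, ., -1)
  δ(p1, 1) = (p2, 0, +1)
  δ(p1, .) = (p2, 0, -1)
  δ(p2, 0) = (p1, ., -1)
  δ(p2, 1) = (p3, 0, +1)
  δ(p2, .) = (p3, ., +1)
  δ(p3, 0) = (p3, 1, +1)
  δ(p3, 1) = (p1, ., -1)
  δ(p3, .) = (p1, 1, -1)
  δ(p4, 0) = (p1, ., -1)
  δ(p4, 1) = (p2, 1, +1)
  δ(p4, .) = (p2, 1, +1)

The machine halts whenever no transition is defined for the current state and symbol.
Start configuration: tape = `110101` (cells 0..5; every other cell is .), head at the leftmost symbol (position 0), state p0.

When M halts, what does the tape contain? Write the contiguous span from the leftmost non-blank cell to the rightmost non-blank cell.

p0 | [1]10101..   read 1 → write ., move +1, go to p0
p0 | .[1]0101..   read 1 → write ., move +1, go to p0
p0 | ..[0]101..   read 0 → write 0, move -1, go to p1
p1 | .[.]0101..   read . → write 0, move -1, go to p2
p2 | [.]00101..   read . → write ., move +1, go to p3
p3 | .[0]0101..   read 0 → write 1, move +1, go to p3
p3 | .1[0]101..   read 0 → write 1, move +1, go to p3
p3 | .11[1]01..   read 1 → write ., move -1, go to p1
p1 | .1[1].01..   read 1 → write 0, move +1, go to p2
p2 | .10[.]01..   read . → write ., move +1, go to p3
p3 | .10.[0]1..   read 0 → write 1, move +1, go to p3
p3 | .10.1[1]..   read 1 → write ., move -1, go to p1
p1 | .10.[1]...   read 1 → write 0, move +1, go to p2
p2 | .10.0[.]..   read . → write ., move +1, go to p3
p3 | .10.0.[.].   read . → write 1, move -1, go to p1
p1 | .10.0[.]1.   read . → write 0, move -1, go to p2
p2 | .10.[0]01.   read 0 → write ., move -1, go to p1
p1 | .10[.].01.   read . → write 0, move -1, go to p2
p2 | .1[0]0.01.   read 0 → write ., move -1, go to p1
p1 | .[1].0.01.   read 1 → write 0, move +1, go to p2
p2 | .0[.]0.01.   read . → write ., move +1, go to p3
p3 | .0.[0].01.   read 0 → write 1, move +1, go to p3
p3 | .0.1[.]01.   read . → write 1, move -1, go to p1
p1 | .0.[1]101.   read 1 → write 0, move +1, go to p2
p2 | .0.0[1]01.   read 1 → write 0, move +1, go to p3
p3 | .0.00[0]1.   read 0 → write 1, move +1, go to p3
p3 | .0.001[1].   read 1 → write ., move -1, go to p1
p1 | .0.00[1]..   read 1 → write 0, move +1, go to p2
p2 | .0.000[.].   read . → write ., move +1, go to p3
p3 | .0.000.[.]   read . → write 1, move -1, go to p1
p1 | .0.000[.]1   read . → write 0, move -1, go to p2
p2 | .0.00[0]01   read 0 → write ., move -1, go to p1
p1 | .0.0[0].01
The non-blank tape span at halt is 0.00.01.

0.00.01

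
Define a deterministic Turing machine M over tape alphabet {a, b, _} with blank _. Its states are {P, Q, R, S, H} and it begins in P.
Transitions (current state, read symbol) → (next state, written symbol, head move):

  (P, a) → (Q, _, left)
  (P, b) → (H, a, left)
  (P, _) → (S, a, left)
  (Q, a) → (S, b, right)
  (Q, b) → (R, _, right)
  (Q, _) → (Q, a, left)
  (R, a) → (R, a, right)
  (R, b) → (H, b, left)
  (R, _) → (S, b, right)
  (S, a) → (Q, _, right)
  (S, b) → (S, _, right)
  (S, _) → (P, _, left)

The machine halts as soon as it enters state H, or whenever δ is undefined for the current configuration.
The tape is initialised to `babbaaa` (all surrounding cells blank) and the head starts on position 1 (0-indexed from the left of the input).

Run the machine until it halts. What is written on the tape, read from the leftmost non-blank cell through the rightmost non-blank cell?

b____aaa

P | b[a]bbaaa___   read a → write _, move left, go to Q
Q | [b]_bbaaa___   read b → write _, move right, go to R
R | _[_]bbaaa___   read _ → write b, move right, go to S
S | _b[b]baaa___   read b → write _, move right, go to S
S | _b_[b]aaa___   read b → write _, move right, go to S
S | _b__[a]aa___   read a → write _, move right, go to Q
Q | _b___[a]a___   read a → write b, move right, go to S
S | _b___b[a]___   read a → write _, move right, go to Q
Q | _b___b_[_]__   read _ → write a, move left, go to Q
Q | _b___b[_]a__   read _ → write a, move left, go to Q
Q | _b___[b]aa__   read b → write _, move right, go to R
R | _b____[a]a__   read a → write a, move right, go to R
R | _b____a[a]__   read a → write a, move right, go to R
R | _b____aa[_]_   read _ → write b, move right, go to S
S | _b____aab[_]   read _ → write _, move left, go to P
P | _b____aa[b]_   read b → write a, move left, go to H
H | _b____a[a]a_
The non-blank tape span at halt is b____aaa.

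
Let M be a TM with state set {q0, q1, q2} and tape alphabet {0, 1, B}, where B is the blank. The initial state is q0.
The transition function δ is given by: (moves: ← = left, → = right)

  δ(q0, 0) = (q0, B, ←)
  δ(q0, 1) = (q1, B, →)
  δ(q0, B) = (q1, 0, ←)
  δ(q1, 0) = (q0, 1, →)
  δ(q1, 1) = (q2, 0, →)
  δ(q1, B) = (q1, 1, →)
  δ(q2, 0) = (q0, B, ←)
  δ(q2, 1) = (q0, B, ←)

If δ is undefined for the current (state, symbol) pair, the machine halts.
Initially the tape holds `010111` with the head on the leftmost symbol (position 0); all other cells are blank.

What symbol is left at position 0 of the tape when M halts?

B

q0 | BB[0]10111B   read 0 → write B, move ←, go to q0
q0 | B[B]B10111B   read B → write 0, move ←, go to q1
q1 | [B]0B10111B   read B → write 1, move →, go to q1
q1 | 1[0]B10111B   read 0 → write 1, move →, go to q0
q0 | 11[B]10111B   read B → write 0, move ←, go to q1
q1 | 1[1]010111B   read 1 → write 0, move →, go to q2
q2 | 10[0]10111B   read 0 → write B, move ←, go to q0
q0 | 1[0]B10111B   read 0 → write B, move ←, go to q0
q0 | [1]BB10111B   read 1 → write B, move →, go to q1
q1 | B[B]B10111B   read B → write 1, move →, go to q1
q1 | B1[B]10111B   read B → write 1, move →, go to q1
q1 | B11[1]0111B   read 1 → write 0, move →, go to q2
q2 | B110[0]111B   read 0 → write B, move ←, go to q0
q0 | B11[0]B111B   read 0 → write B, move ←, go to q0
q0 | B1[1]BB111B   read 1 → write B, move →, go to q1
q1 | B1B[B]B111B   read B → write 1, move →, go to q1
q1 | B1B1[B]111B   read B → write 1, move →, go to q1
q1 | B1B11[1]11B   read 1 → write 0, move →, go to q2
q2 | B1B110[1]1B   read 1 → write B, move ←, go to q0
q0 | B1B11[0]B1B   read 0 → write B, move ←, go to q0
q0 | B1B1[1]BB1B   read 1 → write B, move →, go to q1
q1 | B1B1B[B]B1B   read B → write 1, move →, go to q1
q1 | B1B1B1[B]1B   read B → write 1, move →, go to q1
q1 | B1B1B11[1]B   read 1 → write 0, move →, go to q2
q2 | B1B1B110[B]
Cell 0 holds B when M halts.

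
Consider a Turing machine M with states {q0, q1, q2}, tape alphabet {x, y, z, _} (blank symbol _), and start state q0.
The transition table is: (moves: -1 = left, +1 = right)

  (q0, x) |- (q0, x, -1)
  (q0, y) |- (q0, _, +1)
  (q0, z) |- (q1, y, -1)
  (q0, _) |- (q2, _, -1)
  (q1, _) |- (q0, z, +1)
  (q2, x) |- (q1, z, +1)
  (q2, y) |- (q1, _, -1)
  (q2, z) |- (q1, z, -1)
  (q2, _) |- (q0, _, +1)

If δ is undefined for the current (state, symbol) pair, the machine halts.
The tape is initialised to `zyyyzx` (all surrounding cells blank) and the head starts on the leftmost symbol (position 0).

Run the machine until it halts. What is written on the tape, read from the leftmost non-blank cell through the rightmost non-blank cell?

z__zy_x

state=q0 head=0 tape=_[z]yyyzx   (q0,z)→(q1,y,-1)
state=q1 head=-1 tape=[_]yyyyzx   (q1,_)→(q0,z,+1)
state=q0 head=0 tape=z[y]yyyzx   (q0,y)→(q0,_,+1)
state=q0 head=1 tape=z_[y]yyzx   (q0,y)→(q0,_,+1)
state=q0 head=2 tape=z__[y]yzx   (q0,y)→(q0,_,+1)
state=q0 head=3 tape=z___[y]zx   (q0,y)→(q0,_,+1)
state=q0 head=4 tape=z____[z]x   (q0,z)→(q1,y,-1)
state=q1 head=3 tape=z___[_]yx   (q1,_)→(q0,z,+1)
state=q0 head=4 tape=z___z[y]x   (q0,y)→(q0,_,+1)
state=q0 head=5 tape=z___z_[x]   (q0,x)→(q0,x,-1)
state=q0 head=4 tape=z___z[_]x   (q0,_)→(q2,_,-1)
state=q2 head=3 tape=z___[z]_x   (q2,z)→(q1,z,-1)
state=q1 head=2 tape=z__[_]z_x   (q1,_)→(q0,z,+1)
state=q0 head=3 tape=z__z[z]_x   (q0,z)→(q1,y,-1)
state=q1 head=2 tape=z__[z]y_x
The non-blank tape span at halt is z__zy_x.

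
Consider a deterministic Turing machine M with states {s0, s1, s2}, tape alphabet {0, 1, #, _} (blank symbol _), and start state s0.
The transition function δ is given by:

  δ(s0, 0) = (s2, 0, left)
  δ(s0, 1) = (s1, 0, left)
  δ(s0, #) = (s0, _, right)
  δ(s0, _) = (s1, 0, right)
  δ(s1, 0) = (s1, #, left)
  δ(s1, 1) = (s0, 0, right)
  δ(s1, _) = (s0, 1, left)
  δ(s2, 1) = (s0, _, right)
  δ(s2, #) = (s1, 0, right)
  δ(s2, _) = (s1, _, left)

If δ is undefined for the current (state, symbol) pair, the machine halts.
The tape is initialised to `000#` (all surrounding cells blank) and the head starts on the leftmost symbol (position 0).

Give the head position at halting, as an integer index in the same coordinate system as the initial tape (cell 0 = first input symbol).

-5

state=s0 head=0 tape=_____[0]00#   (s0,0)→(s2,0,left)
state=s2 head=-1 tape=____[_]000#   (s2,_)→(s1,_,left)
state=s1 head=-2 tape=___[_]_000#   (s1,_)→(s0,1,left)
state=s0 head=-3 tape=__[_]1_000#   (s0,_)→(s1,0,right)
state=s1 head=-2 tape=__0[1]_000#   (s1,1)→(s0,0,right)
state=s0 head=-1 tape=__00[_]000#   (s0,_)→(s1,0,right)
state=s1 head=0 tape=__000[0]00#   (s1,0)→(s1,#,left)
state=s1 head=-1 tape=__00[0]#00#   (s1,0)→(s1,#,left)
state=s1 head=-2 tape=__0[0]##00#   (s1,0)→(s1,#,left)
state=s1 head=-3 tape=__[0]###00#   (s1,0)→(s1,#,left)
state=s1 head=-4 tape=_[_]####00#   (s1,_)→(s0,1,left)
state=s0 head=-5 tape=[_]1####00#   (s0,_)→(s1,0,right)
state=s1 head=-4 tape=0[1]####00#   (s1,1)→(s0,0,right)
state=s0 head=-3 tape=00[#]###00#   (s0,#)→(s0,_,right)
state=s0 head=-2 tape=00_[#]##00#   (s0,#)→(s0,_,right)
state=s0 head=-1 tape=00__[#]#00#   (s0,#)→(s0,_,right)
state=s0 head=0 tape=00___[#]00#   (s0,#)→(s0,_,right)
state=s0 head=1 tape=00____[0]0#   (s0,0)→(s2,0,left)
state=s2 head=0 tape=00___[_]00#   (s2,_)→(s1,_,left)
state=s1 head=-1 tape=00__[_]_00#   (s1,_)→(s0,1,left)
state=s0 head=-2 tape=00_[_]1_00#   (s0,_)→(s1,0,right)
state=s1 head=-1 tape=00_0[1]_00#   (s1,1)→(s0,0,right)
state=s0 head=0 tape=00_00[_]00#   (s0,_)→(s1,0,right)
state=s1 head=1 tape=00_000[0]0#   (s1,0)→(s1,#,left)
state=s1 head=0 tape=00_00[0]#0#   (s1,0)→(s1,#,left)
state=s1 head=-1 tape=00_0[0]##0#   (s1,0)→(s1,#,left)
state=s1 head=-2 tape=00_[0]###0#   (s1,0)→(s1,#,left)
state=s1 head=-3 tape=00[_]####0#   (s1,_)→(s0,1,left)
state=s0 head=-4 tape=0[0]1####0#   (s0,0)→(s2,0,left)
state=s2 head=-5 tape=[0]01####0#
At halt the head is at cell -5.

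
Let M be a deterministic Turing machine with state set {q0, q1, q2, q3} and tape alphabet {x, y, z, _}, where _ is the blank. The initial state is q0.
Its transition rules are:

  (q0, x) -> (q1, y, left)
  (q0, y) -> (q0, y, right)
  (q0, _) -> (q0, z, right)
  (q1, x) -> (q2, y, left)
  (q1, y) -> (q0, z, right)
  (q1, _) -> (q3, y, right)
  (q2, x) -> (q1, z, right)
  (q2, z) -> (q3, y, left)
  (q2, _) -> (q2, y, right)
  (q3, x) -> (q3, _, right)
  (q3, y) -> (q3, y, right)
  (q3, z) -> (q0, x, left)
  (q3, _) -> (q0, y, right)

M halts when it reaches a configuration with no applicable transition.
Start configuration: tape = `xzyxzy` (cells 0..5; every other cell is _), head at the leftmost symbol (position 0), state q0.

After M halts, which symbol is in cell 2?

z

q0 | _[x]zyxzy   read x → write y, move left, go to q1
q1 | [_]yzyxzy   read _ → write y, move right, go to q3
q3 | y[y]zyxzy   read y → write y, move right, go to q3
q3 | yy[z]yxzy   read z → write x, move left, go to q0
q0 | y[y]xyxzy   read y → write y, move right, go to q0
q0 | yy[x]yxzy   read x → write y, move left, go to q1
q1 | y[y]yyxzy   read y → write z, move right, go to q0
q0 | yz[y]yxzy   read y → write y, move right, go to q0
q0 | yzy[y]xzy   read y → write y, move right, go to q0
q0 | yzyy[x]zy   read x → write y, move left, go to q1
q1 | yzy[y]yzy   read y → write z, move right, go to q0
q0 | yzyz[y]zy   read y → write y, move right, go to q0
q0 | yzyzy[z]y
Cell 2 holds z when M halts.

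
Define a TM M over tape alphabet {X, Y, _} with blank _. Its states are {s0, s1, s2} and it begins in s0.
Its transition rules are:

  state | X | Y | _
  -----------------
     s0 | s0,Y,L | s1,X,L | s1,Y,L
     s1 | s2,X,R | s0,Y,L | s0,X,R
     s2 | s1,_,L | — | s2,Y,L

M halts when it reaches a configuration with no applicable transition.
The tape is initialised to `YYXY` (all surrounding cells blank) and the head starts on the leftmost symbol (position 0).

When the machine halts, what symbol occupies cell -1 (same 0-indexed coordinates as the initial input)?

Y

state=s0 head=0 tape=____[Y]YXY   (s0,Y)→(s1,X,L)
state=s1 head=-1 tape=___[_]XYXY   (s1,_)→(s0,X,R)
state=s0 head=0 tape=___X[X]YXY   (s0,X)→(s0,Y,L)
state=s0 head=-1 tape=___[X]YYXY   (s0,X)→(s0,Y,L)
state=s0 head=-2 tape=__[_]YYYXY   (s0,_)→(s1,Y,L)
state=s1 head=-3 tape=_[_]YYYYXY   (s1,_)→(s0,X,R)
state=s0 head=-2 tape=_X[Y]YYYXY   (s0,Y)→(s1,X,L)
state=s1 head=-3 tape=_[X]XYYYXY   (s1,X)→(s2,X,R)
state=s2 head=-2 tape=_X[X]YYYXY   (s2,X)→(s1,_,L)
state=s1 head=-3 tape=_[X]_YYYXY   (s1,X)→(s2,X,R)
state=s2 head=-2 tape=_X[_]YYYXY   (s2,_)→(s2,Y,L)
state=s2 head=-3 tape=_[X]YYYYXY   (s2,X)→(s1,_,L)
state=s1 head=-4 tape=[_]_YYYYXY   (s1,_)→(s0,X,R)
state=s0 head=-3 tape=X[_]YYYYXY   (s0,_)→(s1,Y,L)
state=s1 head=-4 tape=[X]YYYYYXY   (s1,X)→(s2,X,R)
state=s2 head=-3 tape=X[Y]YYYYXY
Cell -1 holds Y when M halts.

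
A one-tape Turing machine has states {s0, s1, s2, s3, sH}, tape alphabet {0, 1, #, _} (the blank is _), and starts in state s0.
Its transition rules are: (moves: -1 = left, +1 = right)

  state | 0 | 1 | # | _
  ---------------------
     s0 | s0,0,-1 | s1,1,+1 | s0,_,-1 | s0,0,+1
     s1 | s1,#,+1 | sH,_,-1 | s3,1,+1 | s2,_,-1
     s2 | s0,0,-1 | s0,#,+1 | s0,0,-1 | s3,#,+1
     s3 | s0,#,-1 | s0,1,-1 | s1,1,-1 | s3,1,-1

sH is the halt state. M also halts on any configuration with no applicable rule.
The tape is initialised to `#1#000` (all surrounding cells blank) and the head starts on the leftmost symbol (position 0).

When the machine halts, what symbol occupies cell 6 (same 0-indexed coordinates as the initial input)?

state=s0 head=0 tape=_[#]1#000_   (s0,#)→(s0,_,-1)
state=s0 head=-1 tape=[_]_1#000_   (s0,_)→(s0,0,+1)
state=s0 head=0 tape=0[_]1#000_   (s0,_)→(s0,0,+1)
state=s0 head=1 tape=00[1]#000_   (s0,1)→(s1,1,+1)
state=s1 head=2 tape=001[#]000_   (s1,#)→(s3,1,+1)
state=s3 head=3 tape=0011[0]00_   (s3,0)→(s0,#,-1)
state=s0 head=2 tape=001[1]#00_   (s0,1)→(s1,1,+1)
state=s1 head=3 tape=0011[#]00_   (s1,#)→(s3,1,+1)
state=s3 head=4 tape=00111[0]0_   (s3,0)→(s0,#,-1)
state=s0 head=3 tape=0011[1]#0_   (s0,1)→(s1,1,+1)
state=s1 head=4 tape=00111[#]0_   (s1,#)→(s3,1,+1)
state=s3 head=5 tape=001111[0]_   (s3,0)→(s0,#,-1)
state=s0 head=4 tape=00111[1]#_   (s0,1)→(s1,1,+1)
state=s1 head=5 tape=001111[#]_   (s1,#)→(s3,1,+1)
state=s3 head=6 tape=0011111[_]   (s3,_)→(s3,1,-1)
state=s3 head=5 tape=001111[1]1   (s3,1)→(s0,1,-1)
state=s0 head=4 tape=00111[1]11   (s0,1)→(s1,1,+1)
state=s1 head=5 tape=001111[1]1   (s1,1)→(sH,_,-1)
state=sH head=4 tape=00111[1]_1
Cell 6 holds 1 when M halts.

1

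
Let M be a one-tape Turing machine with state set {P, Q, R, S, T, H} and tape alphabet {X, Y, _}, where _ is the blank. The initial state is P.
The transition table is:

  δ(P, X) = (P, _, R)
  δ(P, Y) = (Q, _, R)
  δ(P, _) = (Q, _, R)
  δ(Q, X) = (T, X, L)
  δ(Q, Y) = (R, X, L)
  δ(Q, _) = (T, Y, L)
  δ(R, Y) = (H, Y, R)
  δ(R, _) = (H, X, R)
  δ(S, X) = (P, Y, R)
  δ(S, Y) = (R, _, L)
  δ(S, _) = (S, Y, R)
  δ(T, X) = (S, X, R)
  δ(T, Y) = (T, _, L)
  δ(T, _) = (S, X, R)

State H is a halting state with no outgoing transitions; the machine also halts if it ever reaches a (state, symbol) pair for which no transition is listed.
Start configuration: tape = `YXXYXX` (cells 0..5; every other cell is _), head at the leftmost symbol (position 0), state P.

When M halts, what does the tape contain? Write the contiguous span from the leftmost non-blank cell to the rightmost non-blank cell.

XY_XY_X

P | [Y]XXYXX__   read Y → write _, move R, go to Q
Q | _[X]XYXX__   read X → write X, move L, go to T
T | [_]XXYXX__   read _ → write X, move R, go to S
S | X[X]XYXX__   read X → write Y, move R, go to P
P | XY[X]YXX__   read X → write _, move R, go to P
P | XY_[Y]XX__   read Y → write _, move R, go to Q
Q | XY__[X]X__   read X → write X, move L, go to T
T | XY_[_]XX__   read _ → write X, move R, go to S
S | XY_X[X]X__   read X → write Y, move R, go to P
P | XY_XY[X]__   read X → write _, move R, go to P
P | XY_XY_[_]_   read _ → write _, move R, go to Q
Q | XY_XY__[_]   read _ → write Y, move L, go to T
T | XY_XY_[_]Y   read _ → write X, move R, go to S
S | XY_XY_X[Y]   read Y → write _, move L, go to R
R | XY_XY_[X]_
The non-blank tape span at halt is XY_XY_X.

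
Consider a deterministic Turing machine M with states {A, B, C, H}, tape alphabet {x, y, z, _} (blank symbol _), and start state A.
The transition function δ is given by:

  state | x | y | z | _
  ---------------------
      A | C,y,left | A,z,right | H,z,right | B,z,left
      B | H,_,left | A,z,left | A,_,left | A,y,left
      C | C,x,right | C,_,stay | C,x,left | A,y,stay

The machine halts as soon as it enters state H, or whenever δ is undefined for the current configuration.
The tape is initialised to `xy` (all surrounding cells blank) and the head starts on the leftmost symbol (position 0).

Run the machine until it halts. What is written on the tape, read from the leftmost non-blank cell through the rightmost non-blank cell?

zz_z

A | _[x]y_   read x → write y, move left, go to C
C | [_]yy_   read _ → write y, move stay, go to A
A | [y]yy_   read y → write z, move right, go to A
A | z[y]y_   read y → write z, move right, go to A
A | zz[y]_   read y → write z, move right, go to A
A | zzz[_]   read _ → write z, move left, go to B
B | zz[z]z   read z → write _, move left, go to A
A | z[z]_z   read z → write z, move right, go to H
H | zz[_]z
The non-blank tape span at halt is zz_z.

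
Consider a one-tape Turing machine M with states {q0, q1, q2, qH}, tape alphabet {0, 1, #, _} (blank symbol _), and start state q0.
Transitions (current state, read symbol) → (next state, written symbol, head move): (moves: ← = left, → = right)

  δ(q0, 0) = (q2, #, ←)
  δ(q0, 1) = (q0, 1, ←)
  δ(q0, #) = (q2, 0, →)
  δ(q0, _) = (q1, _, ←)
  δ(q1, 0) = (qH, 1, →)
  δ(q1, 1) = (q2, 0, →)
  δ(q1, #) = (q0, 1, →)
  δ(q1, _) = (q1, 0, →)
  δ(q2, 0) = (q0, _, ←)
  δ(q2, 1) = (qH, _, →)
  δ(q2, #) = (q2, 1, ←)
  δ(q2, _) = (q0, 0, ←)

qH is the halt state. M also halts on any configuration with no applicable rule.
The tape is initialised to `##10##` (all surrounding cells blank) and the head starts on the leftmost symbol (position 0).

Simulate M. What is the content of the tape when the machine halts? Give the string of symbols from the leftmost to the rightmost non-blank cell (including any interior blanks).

q0 | __[#]#10##   read # → write 0, move →, go to q2
q2 | __0[#]10##   read # → write 1, move ←, go to q2
q2 | __[0]110##   read 0 → write _, move ←, go to q0
q0 | _[_]_110##   read _ → write _, move ←, go to q1
q1 | [_]__110##   read _ → write 0, move →, go to q1
q1 | 0[_]_110##   read _ → write 0, move →, go to q1
q1 | 00[_]110##   read _ → write 0, move →, go to q1
q1 | 000[1]10##   read 1 → write 0, move →, go to q2
q2 | 0000[1]0##   read 1 → write _, move →, go to qH
qH | 0000_[0]##
The non-blank tape span at halt is 0000_0##.

0000_0##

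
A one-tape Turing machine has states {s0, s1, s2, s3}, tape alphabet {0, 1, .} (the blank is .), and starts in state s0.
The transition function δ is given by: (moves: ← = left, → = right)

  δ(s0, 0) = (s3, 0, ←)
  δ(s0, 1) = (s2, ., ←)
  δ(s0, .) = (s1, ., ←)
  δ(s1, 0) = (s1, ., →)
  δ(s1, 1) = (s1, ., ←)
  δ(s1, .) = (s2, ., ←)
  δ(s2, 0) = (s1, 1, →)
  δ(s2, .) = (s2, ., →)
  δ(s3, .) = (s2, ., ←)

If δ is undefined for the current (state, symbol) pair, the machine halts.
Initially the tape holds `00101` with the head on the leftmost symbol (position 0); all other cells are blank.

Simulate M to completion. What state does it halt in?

s2

s0 | ..[0]0101   read 0 → write 0, move ←, go to s3
s3 | .[.]00101   read . → write ., move ←, go to s2
s2 | [.].00101   read . → write ., move →, go to s2
s2 | .[.]00101   read . → write ., move →, go to s2
s2 | ..[0]0101   read 0 → write 1, move →, go to s1
s1 | ..1[0]101   read 0 → write ., move →, go to s1
s1 | ..1.[1]01   read 1 → write ., move ←, go to s1
s1 | ..1[.].01   read . → write ., move ←, go to s2
s2 | ..[1]..01
No transition is defined for (s2, 1); M halts in state s2.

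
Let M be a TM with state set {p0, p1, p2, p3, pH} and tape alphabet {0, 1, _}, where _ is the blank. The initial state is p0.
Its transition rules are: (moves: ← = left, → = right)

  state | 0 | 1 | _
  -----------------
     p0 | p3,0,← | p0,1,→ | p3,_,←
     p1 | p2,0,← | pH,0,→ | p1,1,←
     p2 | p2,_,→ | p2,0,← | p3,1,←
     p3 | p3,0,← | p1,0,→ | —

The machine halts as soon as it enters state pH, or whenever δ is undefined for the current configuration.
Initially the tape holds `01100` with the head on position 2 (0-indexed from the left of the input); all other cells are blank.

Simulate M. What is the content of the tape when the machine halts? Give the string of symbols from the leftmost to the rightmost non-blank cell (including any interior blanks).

01___1

p0 | 01[1]00_   read 1 → write 1, move →, go to p0
p0 | 011[0]0_   read 0 → write 0, move ←, go to p3
p3 | 01[1]00_   read 1 → write 0, move →, go to p1
p1 | 010[0]0_   read 0 → write 0, move ←, go to p2
p2 | 01[0]00_   read 0 → write _, move →, go to p2
p2 | 01_[0]0_   read 0 → write _, move →, go to p2
p2 | 01__[0]_   read 0 → write _, move →, go to p2
p2 | 01___[_]   read _ → write 1, move ←, go to p3
p3 | 01__[_]1
The non-blank tape span at halt is 01___1.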